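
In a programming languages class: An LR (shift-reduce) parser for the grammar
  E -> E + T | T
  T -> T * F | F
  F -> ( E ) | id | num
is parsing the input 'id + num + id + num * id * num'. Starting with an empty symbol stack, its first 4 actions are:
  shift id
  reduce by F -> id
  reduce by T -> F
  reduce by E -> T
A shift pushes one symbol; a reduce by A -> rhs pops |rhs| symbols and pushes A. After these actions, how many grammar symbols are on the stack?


Tracking the symbol stack through each action:
  Action 1: shift 'id' : push -> stack = [id] (size 1)
  Action 2: reduce by F -> id : pop 1, push F -> stack = [F] (size 1)
  Action 3: reduce by T -> F : pop 1, push T -> stack = [T] (size 1)
  Action 4: reduce by E -> T : pop 1, push E -> stack = [E] (size 1)
Final stack size: 1

1


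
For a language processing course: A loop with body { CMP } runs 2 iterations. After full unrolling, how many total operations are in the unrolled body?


Loop body operations: CMP (1 op per iteration)
Unrolling 2 iterations:
  Iteration 1: CMP (1 ops)
  Iteration 2: CMP (1 ops)
Total: 2 iterations * 1 ops/iter = 2 operations

2


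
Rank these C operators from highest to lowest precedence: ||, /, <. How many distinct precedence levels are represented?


Looking up precedence for each operator:
  || -> precedence 1
  / -> precedence 6
  < -> precedence 4
Sorted highest to lowest: /, <, ||
Distinct precedence values: [6, 4, 1]
Number of distinct levels: 3

3


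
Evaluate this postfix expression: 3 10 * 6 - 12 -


Processing tokens left to right:
Push 3, Push 10
Pop 3 and 10, compute 3 * 10 = 30, push 30
Push 6
Pop 30 and 6, compute 30 - 6 = 24, push 24
Push 12
Pop 24 and 12, compute 24 - 12 = 12, push 12
Stack result: 12

12


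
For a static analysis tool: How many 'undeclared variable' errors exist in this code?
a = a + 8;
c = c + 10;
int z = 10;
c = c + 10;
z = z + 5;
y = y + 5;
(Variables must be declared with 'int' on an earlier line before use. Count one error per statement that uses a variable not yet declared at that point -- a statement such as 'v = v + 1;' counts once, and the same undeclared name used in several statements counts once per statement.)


Scanning code line by line:
  Line 1: use 'a' -> ERROR (undeclared)
  Line 2: use 'c' -> ERROR (undeclared)
  Line 3: declare 'z' -> declared = ['z']
  Line 4: use 'c' -> ERROR (undeclared)
  Line 5: use 'z' -> OK (declared)
  Line 6: use 'y' -> ERROR (undeclared)
Total undeclared variable errors: 4

4


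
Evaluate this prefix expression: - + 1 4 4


Parsing prefix expression: - + 1 4 4
Step 1: Innermost operation '+ 1 4'
  1 + 4 = 5
Step 2: Outer operation '- [5] 4'
  5 - 4 = 1

1


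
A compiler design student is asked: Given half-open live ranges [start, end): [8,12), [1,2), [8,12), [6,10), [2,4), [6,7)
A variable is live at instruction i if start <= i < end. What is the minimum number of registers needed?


Live ranges:
  Var0: [8, 12)
  Var1: [1, 2)
  Var2: [8, 12)
  Var3: [6, 10)
  Var4: [2, 4)
  Var5: [6, 7)
Sweep-line events (position, delta, active):
  pos=1 start -> active=1
  pos=2 end -> active=0
  pos=2 start -> active=1
  pos=4 end -> active=0
  pos=6 start -> active=1
  pos=6 start -> active=2
  pos=7 end -> active=1
  pos=8 start -> active=2
  pos=8 start -> active=3
  pos=10 end -> active=2
  pos=12 end -> active=1
  pos=12 end -> active=0
Maximum simultaneous active: 3
Minimum registers needed: 3

3


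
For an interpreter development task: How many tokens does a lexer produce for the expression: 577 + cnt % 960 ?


Scanning '577 + cnt % 960'
Token 1: '577' -> integer_literal
Token 2: '+' -> operator
Token 3: 'cnt' -> identifier
Token 4: '%' -> operator
Token 5: '960' -> integer_literal
Total tokens: 5

5


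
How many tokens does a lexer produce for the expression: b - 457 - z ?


Scanning 'b - 457 - z'
Token 1: 'b' -> identifier
Token 2: '-' -> operator
Token 3: '457' -> integer_literal
Token 4: '-' -> operator
Token 5: 'z' -> identifier
Total tokens: 5

5


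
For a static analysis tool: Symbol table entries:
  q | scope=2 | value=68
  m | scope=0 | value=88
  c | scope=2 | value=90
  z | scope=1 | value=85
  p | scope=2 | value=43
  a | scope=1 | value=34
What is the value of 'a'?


Searching symbol table for 'a':
  q | scope=2 | value=68
  m | scope=0 | value=88
  c | scope=2 | value=90
  z | scope=1 | value=85
  p | scope=2 | value=43
  a | scope=1 | value=34 <- MATCH
Found 'a' at scope 1 with value 34

34


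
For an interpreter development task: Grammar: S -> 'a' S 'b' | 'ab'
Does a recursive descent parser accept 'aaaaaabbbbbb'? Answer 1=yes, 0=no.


Grammar accepts strings of the form a^n b^n (n >= 1)
Word: 'aaaaaabbbbbb'
Counting: 6 a's and 6 b's
Check: 6 == 6? Yes
Derivation (S -> aSb applied 5 time(s), then S -> ab): S => aSb => aaSbb => aaaSbbb => aaaaSbbbb => aaaaaSbbbbb => aaaaaabbbbbb
Accepted

1


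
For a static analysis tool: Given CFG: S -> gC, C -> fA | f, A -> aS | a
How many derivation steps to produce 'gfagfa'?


Grammar: S -> gC, C -> fA | f, A -> aS | a
Deriving 'gfagfa':
Step 1: S -> gC => gC
Step 2: C -> fA => gfA
Step 3: A -> aS => gfaS
Step 4: S -> gC => gfagC
Step 5: C -> fA => gfagfA
Step 6: A -> a => gfagfa
Total derivation steps: 6

6


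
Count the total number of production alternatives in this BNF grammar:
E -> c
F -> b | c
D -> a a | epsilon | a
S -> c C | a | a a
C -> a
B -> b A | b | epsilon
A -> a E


Counting alternatives per rule:
  E: 1 alternative(s)
  F: 2 alternative(s)
  D: 3 alternative(s)
  S: 3 alternative(s)
  C: 1 alternative(s)
  B: 3 alternative(s)
  A: 1 alternative(s)
Sum: 1 + 2 + 3 + 3 + 1 + 3 + 1 = 14

14


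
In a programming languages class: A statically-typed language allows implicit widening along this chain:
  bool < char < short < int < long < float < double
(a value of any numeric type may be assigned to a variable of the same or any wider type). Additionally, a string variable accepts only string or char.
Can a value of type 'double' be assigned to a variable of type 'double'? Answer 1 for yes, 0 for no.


Target variable type: double
Source value type: double
Numeric ranks: double=6, double=6
Widening allowed iff rank(source) <= rank(target): 6 <= 6? Yes
Result: 1

1


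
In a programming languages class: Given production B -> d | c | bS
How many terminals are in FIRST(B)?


Production: B -> d | c | bS
Examining each alternative for leading terminals:
  B -> d : first terminal = 'd'
  B -> c : first terminal = 'c'
  B -> bS : first terminal = 'b'
FIRST(B) = {b, c, d}
Count: 3

3


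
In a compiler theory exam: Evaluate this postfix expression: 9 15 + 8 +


Processing tokens left to right:
Push 9, Push 15
Pop 9 and 15, compute 9 + 15 = 24, push 24
Push 8
Pop 24 and 8, compute 24 + 8 = 32, push 32
Stack result: 32

32


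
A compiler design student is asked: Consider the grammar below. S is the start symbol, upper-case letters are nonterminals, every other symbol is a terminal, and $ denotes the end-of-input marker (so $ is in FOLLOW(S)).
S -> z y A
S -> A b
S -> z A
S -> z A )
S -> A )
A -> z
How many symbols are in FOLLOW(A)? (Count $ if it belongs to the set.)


S is the start symbol and does not occur in any rule body, so FOLLOW(S) = {$}.
Examining every occurrence of A in a rule body:
  S -> z y A : A is at the right end -> add FOLLOW(S) = {$}
  S -> A b : A is followed by terminal 'b' -> add 'b'
  S -> z A : A is at the right end -> add FOLLOW(S) = {$} (already in the set)
  S -> z A ) : A is followed by terminal ')' -> add ')'
  S -> A ) : A is followed by terminal ')' -> add ')' (already in the set)
  A -> z : A does not occur in the body -> contributes nothing
FOLLOW(A) = {), b, $}
Count: 3

3


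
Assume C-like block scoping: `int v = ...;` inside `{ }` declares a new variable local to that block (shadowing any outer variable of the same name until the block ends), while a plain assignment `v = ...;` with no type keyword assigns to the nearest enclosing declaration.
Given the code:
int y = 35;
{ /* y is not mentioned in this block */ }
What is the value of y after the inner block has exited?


Analyzing scoping rules:
Outer scope: declares y = 35
Inner block: y is neither redeclared nor assigned -> unchanged
After the block -> 35
Result: 35

35


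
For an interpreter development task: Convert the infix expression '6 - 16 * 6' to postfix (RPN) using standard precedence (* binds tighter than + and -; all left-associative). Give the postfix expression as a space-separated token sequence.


Applying the shunting-yard algorithm:
  Operand 6 -> output
  Push '-' onto operator stack -> op-stack: [-]
  Operand 16 -> output
  Push '*' onto operator stack -> op-stack: [-, *]
  Operand 6 -> output
  End of input: pop '*' to output
  End of input: pop '-' to output
Postfix result: 6 16 6 * -

6 16 6 * -


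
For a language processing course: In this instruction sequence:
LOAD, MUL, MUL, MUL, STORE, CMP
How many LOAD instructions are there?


Scanning instruction sequence for LOAD:
  Position 1: LOAD <- MATCH
  Position 2: MUL
  Position 3: MUL
  Position 4: MUL
  Position 5: STORE
  Position 6: CMP
Matches at positions: [1]
Total LOAD count: 1

1


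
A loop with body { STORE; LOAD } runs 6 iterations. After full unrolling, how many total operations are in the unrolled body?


Loop body operations: STORE, LOAD (2 ops per iteration)
Unrolling 6 iterations:
  Iteration 1: STORE, LOAD (2 ops)
  Iteration 2: STORE, LOAD (2 ops)
  Iteration 3: STORE, LOAD (2 ops)
  Iteration 4: STORE, LOAD (2 ops)
  Iteration 5: STORE, LOAD (2 ops)
  Iteration 6: STORE, LOAD (2 ops)
Total: 6 iterations * 2 ops/iter = 12 operations

12


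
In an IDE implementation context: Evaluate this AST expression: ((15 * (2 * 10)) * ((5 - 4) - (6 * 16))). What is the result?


Expression: ((15 * (2 * 10)) * ((5 - 4) - (6 * 16)))
Evaluating step by step:
  2 * 10 = 20
  15 * 20 = 300
  5 - 4 = 1
  6 * 16 = 96
  1 - 96 = -95
  300 * -95 = -28500
Result: -28500

-28500


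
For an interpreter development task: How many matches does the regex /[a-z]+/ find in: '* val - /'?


Pattern: /[a-z]+/ (identifiers)
Input: '* val - /'
Scanning for matches:
  Match 1: 'val'
Total matches: 1

1


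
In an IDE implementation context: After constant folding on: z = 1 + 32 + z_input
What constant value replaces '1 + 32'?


Identifying constant sub-expression:
  Original: z = 1 + 32 + z_input
  1 and 32 are both compile-time constants
  Evaluating: 1 + 32 = 33
  After folding: z = 33 + z_input

33


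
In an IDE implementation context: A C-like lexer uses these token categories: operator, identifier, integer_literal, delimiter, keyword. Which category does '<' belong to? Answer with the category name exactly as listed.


Token: '<'
Checking categories:
  identifier: no
  integer_literal: no
  operator: YES
  keyword: no
  delimiter: no
Category: operator

operator


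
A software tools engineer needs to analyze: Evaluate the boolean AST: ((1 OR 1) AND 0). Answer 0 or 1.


Step 1: Evaluate inner node
  1 OR 1 = 1
Step 2: Evaluate root node
  1 AND 0 = 0

0


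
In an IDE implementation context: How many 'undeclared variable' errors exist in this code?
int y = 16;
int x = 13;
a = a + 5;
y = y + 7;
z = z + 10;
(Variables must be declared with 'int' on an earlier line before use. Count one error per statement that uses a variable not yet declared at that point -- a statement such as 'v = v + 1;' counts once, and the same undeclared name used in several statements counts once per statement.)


Scanning code line by line:
  Line 1: declare 'y' -> declared = ['y']
  Line 2: declare 'x' -> declared = ['x', 'y']
  Line 3: use 'a' -> ERROR (undeclared)
  Line 4: use 'y' -> OK (declared)
  Line 5: use 'z' -> ERROR (undeclared)
Total undeclared variable errors: 2

2


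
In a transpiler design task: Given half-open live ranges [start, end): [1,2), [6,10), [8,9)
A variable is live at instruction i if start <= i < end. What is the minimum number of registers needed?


Live ranges:
  Var0: [1, 2)
  Var1: [6, 10)
  Var2: [8, 9)
Sweep-line events (position, delta, active):
  pos=1 start -> active=1
  pos=2 end -> active=0
  pos=6 start -> active=1
  pos=8 start -> active=2
  pos=9 end -> active=1
  pos=10 end -> active=0
Maximum simultaneous active: 2
Minimum registers needed: 2

2


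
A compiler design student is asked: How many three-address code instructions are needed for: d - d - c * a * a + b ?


Expression: d - d - c * a * a + b
Generating three-address code (respecting * over +/- precedence):
  Instruction 1: t1 = c * a
  Instruction 2: t2 = t1 * a
  Instruction 3: t3 = d - d
  Instruction 4: t4 = t3 - t2
  Instruction 5: t5 = t4 + b
Total instructions: 5

5


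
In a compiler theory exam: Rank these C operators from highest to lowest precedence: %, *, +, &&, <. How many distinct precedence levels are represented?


Looking up precedence for each operator:
  % -> precedence 6
  * -> precedence 6
  + -> precedence 5
  && -> precedence 2
  < -> precedence 4
Sorted highest to lowest: %, *, +, <, &&
Distinct precedence values: [6, 5, 4, 2]
Number of distinct levels: 4

4


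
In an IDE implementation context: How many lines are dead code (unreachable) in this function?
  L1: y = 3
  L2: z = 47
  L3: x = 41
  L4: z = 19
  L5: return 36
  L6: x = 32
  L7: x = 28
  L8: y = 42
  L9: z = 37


Analyzing control flow:
  L1: reachable (before return)
  L2: reachable (before return)
  L3: reachable (before return)
  L4: reachable (before return)
  L5: reachable (return statement)
  L6: DEAD (after return at L5)
  L7: DEAD (after return at L5)
  L8: DEAD (after return at L5)
  L9: DEAD (after return at L5)
Return at L5, total lines = 9
Dead lines: L6 through L9
Count: 4

4


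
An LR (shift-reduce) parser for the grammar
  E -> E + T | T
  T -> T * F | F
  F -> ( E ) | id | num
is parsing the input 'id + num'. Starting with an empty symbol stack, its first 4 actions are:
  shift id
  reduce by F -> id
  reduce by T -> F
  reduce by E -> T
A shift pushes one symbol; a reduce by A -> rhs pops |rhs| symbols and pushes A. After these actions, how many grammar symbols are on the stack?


Tracking the symbol stack through each action:
  Action 1: shift 'id' : push -> stack = [id] (size 1)
  Action 2: reduce by F -> id : pop 1, push F -> stack = [F] (size 1)
  Action 3: reduce by T -> F : pop 1, push T -> stack = [T] (size 1)
  Action 4: reduce by E -> T : pop 1, push E -> stack = [E] (size 1)
Final stack size: 1

1


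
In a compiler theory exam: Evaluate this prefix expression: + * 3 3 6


Parsing prefix expression: + * 3 3 6
Step 1: Innermost operation '* 3 3'
  3 * 3 = 9
Step 2: Outer operation '+ [9] 6'
  9 + 6 = 15

15


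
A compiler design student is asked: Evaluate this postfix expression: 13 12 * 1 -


Processing tokens left to right:
Push 13, Push 12
Pop 13 and 12, compute 13 * 12 = 156, push 156
Push 1
Pop 156 and 1, compute 156 - 1 = 155, push 155
Stack result: 155

155


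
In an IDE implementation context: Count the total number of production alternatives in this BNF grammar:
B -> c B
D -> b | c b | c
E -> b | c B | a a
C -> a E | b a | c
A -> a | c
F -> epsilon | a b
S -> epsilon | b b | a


Counting alternatives per rule:
  B: 1 alternative(s)
  D: 3 alternative(s)
  E: 3 alternative(s)
  C: 3 alternative(s)
  A: 2 alternative(s)
  F: 2 alternative(s)
  S: 3 alternative(s)
Sum: 1 + 3 + 3 + 3 + 2 + 2 + 3 = 17

17


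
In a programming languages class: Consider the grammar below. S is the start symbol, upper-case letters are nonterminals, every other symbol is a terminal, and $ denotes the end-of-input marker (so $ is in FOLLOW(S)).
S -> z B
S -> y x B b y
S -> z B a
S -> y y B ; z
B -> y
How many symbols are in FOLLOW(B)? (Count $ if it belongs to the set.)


S is the start symbol and does not occur in any rule body, so FOLLOW(S) = {$}.
Examining every occurrence of B in a rule body:
  S -> z B : B is at the right end -> add FOLLOW(S) = {$}
  S -> y x B b y : B is followed by terminal 'b' -> add 'b'
  S -> z B a : B is followed by terminal 'a' -> add 'a'
  S -> y y B ; z : B is followed by terminal ';' -> add ';'
  B -> y : B does not occur in the body -> contributes nothing
FOLLOW(B) = {;, a, b, $}
Count: 4

4


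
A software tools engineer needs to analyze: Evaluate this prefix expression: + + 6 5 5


Parsing prefix expression: + + 6 5 5
Step 1: Innermost operation '+ 6 5'
  6 + 5 = 11
Step 2: Outer operation '+ [11] 5'
  11 + 5 = 16

16


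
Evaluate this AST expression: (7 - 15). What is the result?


Expression: (7 - 15)
Evaluating step by step:
  7 - 15 = -8
Result: -8

-8


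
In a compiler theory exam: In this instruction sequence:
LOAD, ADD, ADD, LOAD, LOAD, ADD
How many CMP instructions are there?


Scanning instruction sequence for CMP:
  Position 1: LOAD
  Position 2: ADD
  Position 3: ADD
  Position 4: LOAD
  Position 5: LOAD
  Position 6: ADD
Matches at positions: []
Total CMP count: 0

0


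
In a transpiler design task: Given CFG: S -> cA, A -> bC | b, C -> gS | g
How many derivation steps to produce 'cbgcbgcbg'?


Grammar: S -> cA, A -> bC | b, C -> gS | g
Deriving 'cbgcbgcbg':
Step 1: S -> cA => cA
Step 2: A -> bC => cbC
Step 3: C -> gS => cbgS
Step 4: S -> cA => cbgcA
Step 5: A -> bC => cbgcbC
Step 6: C -> gS => cbgcbgS
Step 7: S -> cA => cbgcbgcA
Step 8: A -> bC => cbgcbgcbC
Step 9: C -> g => cbgcbgcbg
Total derivation steps: 9

9


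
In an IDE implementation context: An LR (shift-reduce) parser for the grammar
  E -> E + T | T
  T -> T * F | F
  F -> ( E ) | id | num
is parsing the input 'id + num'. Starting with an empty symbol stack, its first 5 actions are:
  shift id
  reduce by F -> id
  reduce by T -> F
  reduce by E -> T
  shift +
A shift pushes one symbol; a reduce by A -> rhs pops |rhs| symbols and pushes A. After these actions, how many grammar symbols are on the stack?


Tracking the symbol stack through each action:
  Action 1: shift 'id' : push -> stack = [id] (size 1)
  Action 2: reduce by F -> id : pop 1, push F -> stack = [F] (size 1)
  Action 3: reduce by T -> F : pop 1, push T -> stack = [T] (size 1)
  Action 4: reduce by E -> T : pop 1, push E -> stack = [E] (size 1)
  Action 5: shift '+' : push -> stack = [E, +] (size 2)
Final stack size: 2

2


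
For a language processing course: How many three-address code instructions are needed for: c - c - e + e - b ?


Expression: c - c - e + e - b
Generating three-address code (respecting * over +/- precedence):
  Instruction 1: t1 = c - c
  Instruction 2: t2 = t1 - e
  Instruction 3: t3 = t2 + e
  Instruction 4: t4 = t3 - b
Total instructions: 4

4


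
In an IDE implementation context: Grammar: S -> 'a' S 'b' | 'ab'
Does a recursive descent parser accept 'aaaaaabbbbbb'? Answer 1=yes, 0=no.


Grammar accepts strings of the form a^n b^n (n >= 1)
Word: 'aaaaaabbbbbb'
Counting: 6 a's and 6 b's
Check: 6 == 6? Yes
Derivation (S -> aSb applied 5 time(s), then S -> ab): S => aSb => aaSbb => aaaSbbb => aaaaSbbbb => aaaaaSbbbbb => aaaaaabbbbbb
Accepted

1


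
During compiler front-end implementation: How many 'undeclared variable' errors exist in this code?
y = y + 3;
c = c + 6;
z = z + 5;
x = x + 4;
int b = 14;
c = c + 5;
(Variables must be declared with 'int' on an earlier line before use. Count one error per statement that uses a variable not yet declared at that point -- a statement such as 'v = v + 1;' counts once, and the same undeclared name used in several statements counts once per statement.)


Scanning code line by line:
  Line 1: use 'y' -> ERROR (undeclared)
  Line 2: use 'c' -> ERROR (undeclared)
  Line 3: use 'z' -> ERROR (undeclared)
  Line 4: use 'x' -> ERROR (undeclared)
  Line 5: declare 'b' -> declared = ['b']
  Line 6: use 'c' -> ERROR (undeclared)
Total undeclared variable errors: 5

5


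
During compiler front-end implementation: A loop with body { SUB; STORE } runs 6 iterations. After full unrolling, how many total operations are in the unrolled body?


Loop body operations: SUB, STORE (2 ops per iteration)
Unrolling 6 iterations:
  Iteration 1: SUB, STORE (2 ops)
  Iteration 2: SUB, STORE (2 ops)
  Iteration 3: SUB, STORE (2 ops)
  Iteration 4: SUB, STORE (2 ops)
  Iteration 5: SUB, STORE (2 ops)
  Iteration 6: SUB, STORE (2 ops)
Total: 6 iterations * 2 ops/iter = 12 operations

12


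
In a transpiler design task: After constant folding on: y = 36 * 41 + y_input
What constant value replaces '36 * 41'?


Identifying constant sub-expression:
  Original: y = 36 * 41 + y_input
  36 and 41 are both compile-time constants
  Evaluating: 36 * 41 = 1476
  After folding: y = 1476 + y_input

1476


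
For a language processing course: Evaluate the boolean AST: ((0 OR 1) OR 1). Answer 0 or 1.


Step 1: Evaluate inner node
  0 OR 1 = 1
Step 2: Evaluate root node
  1 OR 1 = 1

1


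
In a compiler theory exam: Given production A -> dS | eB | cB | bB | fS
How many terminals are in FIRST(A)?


Production: A -> dS | eB | cB | bB | fS
Examining each alternative for leading terminals:
  A -> dS : first terminal = 'd'
  A -> eB : first terminal = 'e'
  A -> cB : first terminal = 'c'
  A -> bB : first terminal = 'b'
  A -> fS : first terminal = 'f'
FIRST(A) = {b, c, d, e, f}
Count: 5

5


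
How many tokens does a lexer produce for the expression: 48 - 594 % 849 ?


Scanning '48 - 594 % 849'
Token 1: '48' -> integer_literal
Token 2: '-' -> operator
Token 3: '594' -> integer_literal
Token 4: '%' -> operator
Token 5: '849' -> integer_literal
Total tokens: 5

5


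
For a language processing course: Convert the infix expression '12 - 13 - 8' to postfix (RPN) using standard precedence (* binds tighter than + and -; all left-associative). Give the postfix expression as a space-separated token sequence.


Applying the shunting-yard algorithm:
  Operand 12 -> output
  Push '-' onto operator stack -> op-stack: [-]
  Operand 13 -> output
  See '-' (prec 1); top '-' (prec 1) >= it -> pop '-' to output
  Push '-' onto operator stack -> op-stack: [-]
  Operand 8 -> output
  End of input: pop '-' to output
Postfix result: 12 13 - 8 -

12 13 - 8 -


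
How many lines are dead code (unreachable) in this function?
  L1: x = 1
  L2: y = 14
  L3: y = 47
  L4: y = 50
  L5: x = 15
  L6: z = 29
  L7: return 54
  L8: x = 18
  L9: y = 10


Analyzing control flow:
  L1: reachable (before return)
  L2: reachable (before return)
  L3: reachable (before return)
  L4: reachable (before return)
  L5: reachable (before return)
  L6: reachable (before return)
  L7: reachable (return statement)
  L8: DEAD (after return at L7)
  L9: DEAD (after return at L7)
Return at L7, total lines = 9
Dead lines: L8 through L9
Count: 2

2


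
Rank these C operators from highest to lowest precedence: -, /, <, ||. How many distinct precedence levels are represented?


Looking up precedence for each operator:
  - -> precedence 5
  / -> precedence 6
  < -> precedence 4
  || -> precedence 1
Sorted highest to lowest: /, -, <, ||
Distinct precedence values: [6, 5, 4, 1]
Number of distinct levels: 4

4


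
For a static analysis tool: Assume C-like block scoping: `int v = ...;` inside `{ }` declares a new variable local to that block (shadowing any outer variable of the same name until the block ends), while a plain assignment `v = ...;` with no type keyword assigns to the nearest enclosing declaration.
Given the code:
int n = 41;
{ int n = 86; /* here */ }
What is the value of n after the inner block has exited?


Analyzing scoping rules:
Outer scope: declares n = 41
Inner block: 'int n = 86;' declares a NEW n that shadows the outer one
When the block exits the inner n goes out of scope; the outer n was never modified -> 41
Result: 41

41


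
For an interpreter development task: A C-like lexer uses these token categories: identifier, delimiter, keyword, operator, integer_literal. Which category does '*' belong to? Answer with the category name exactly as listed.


Token: '*'
Checking categories:
  identifier: no
  integer_literal: no
  operator: YES
  keyword: no
  delimiter: no
Category: operator

operator


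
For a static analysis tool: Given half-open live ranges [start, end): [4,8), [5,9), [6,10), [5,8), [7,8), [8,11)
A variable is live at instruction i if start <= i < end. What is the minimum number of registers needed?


Live ranges:
  Var0: [4, 8)
  Var1: [5, 9)
  Var2: [6, 10)
  Var3: [5, 8)
  Var4: [7, 8)
  Var5: [8, 11)
Sweep-line events (position, delta, active):
  pos=4 start -> active=1
  pos=5 start -> active=2
  pos=5 start -> active=3
  pos=6 start -> active=4
  pos=7 start -> active=5
  pos=8 end -> active=4
  pos=8 end -> active=3
  pos=8 end -> active=2
  pos=8 start -> active=3
  pos=9 end -> active=2
  pos=10 end -> active=1
  pos=11 end -> active=0
Maximum simultaneous active: 5
Minimum registers needed: 5

5


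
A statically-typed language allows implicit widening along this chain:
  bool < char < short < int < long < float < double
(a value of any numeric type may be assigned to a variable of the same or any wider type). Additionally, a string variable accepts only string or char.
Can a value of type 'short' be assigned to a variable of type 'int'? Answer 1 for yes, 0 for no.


Target variable type: int
Source value type: short
Numeric ranks: short=2, int=3
Widening allowed iff rank(source) <= rank(target): 2 <= 3? Yes
Result: 1

1


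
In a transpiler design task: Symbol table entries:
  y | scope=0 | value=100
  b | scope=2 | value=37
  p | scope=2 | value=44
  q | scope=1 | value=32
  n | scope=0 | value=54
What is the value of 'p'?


Searching symbol table for 'p':
  y | scope=0 | value=100
  b | scope=2 | value=37
  p | scope=2 | value=44 <- MATCH
  q | scope=1 | value=32
  n | scope=0 | value=54
Found 'p' at scope 2 with value 44

44


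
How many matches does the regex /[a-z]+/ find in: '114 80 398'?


Pattern: /[a-z]+/ (identifiers)
Input: '114 80 398'
Scanning for matches:
Total matches: 0

0


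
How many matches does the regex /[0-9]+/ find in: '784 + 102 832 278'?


Pattern: /[0-9]+/ (int literals)
Input: '784 + 102 832 278'
Scanning for matches:
  Match 1: '784'
  Match 2: '102'
  Match 3: '832'
  Match 4: '278'
Total matches: 4

4


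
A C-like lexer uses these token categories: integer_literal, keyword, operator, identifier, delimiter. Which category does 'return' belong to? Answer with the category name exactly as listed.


Token: 'return'
Checking categories:
  identifier: no
  integer_literal: no
  operator: no
  keyword: YES
  delimiter: no
Category: keyword

keyword


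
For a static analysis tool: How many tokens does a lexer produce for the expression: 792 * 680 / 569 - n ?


Scanning '792 * 680 / 569 - n'
Token 1: '792' -> integer_literal
Token 2: '*' -> operator
Token 3: '680' -> integer_literal
Token 4: '/' -> operator
Token 5: '569' -> integer_literal
Token 6: '-' -> operator
Token 7: 'n' -> identifier
Total tokens: 7

7


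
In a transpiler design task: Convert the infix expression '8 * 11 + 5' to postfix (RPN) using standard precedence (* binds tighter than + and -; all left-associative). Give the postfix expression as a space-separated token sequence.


Applying the shunting-yard algorithm:
  Operand 8 -> output
  Push '*' onto operator stack -> op-stack: [*]
  Operand 11 -> output
  See '+' (prec 1); top '*' (prec 2) >= it -> pop '*' to output
  Push '+' onto operator stack -> op-stack: [+]
  Operand 5 -> output
  End of input: pop '+' to output
Postfix result: 8 11 * 5 +

8 11 * 5 +


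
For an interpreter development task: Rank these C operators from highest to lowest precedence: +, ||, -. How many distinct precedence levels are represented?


Looking up precedence for each operator:
  + -> precedence 5
  || -> precedence 1
  - -> precedence 5
Sorted highest to lowest: +, -, ||
Distinct precedence values: [5, 1]
Number of distinct levels: 2

2


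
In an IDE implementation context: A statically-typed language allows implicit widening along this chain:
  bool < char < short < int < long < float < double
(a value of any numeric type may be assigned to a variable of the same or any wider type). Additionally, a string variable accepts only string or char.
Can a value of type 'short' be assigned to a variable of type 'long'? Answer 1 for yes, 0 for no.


Target variable type: long
Source value type: short
Numeric ranks: short=2, long=4
Widening allowed iff rank(source) <= rank(target): 2 <= 4? Yes
Result: 1

1


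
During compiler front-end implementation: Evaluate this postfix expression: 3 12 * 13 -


Processing tokens left to right:
Push 3, Push 12
Pop 3 and 12, compute 3 * 12 = 36, push 36
Push 13
Pop 36 and 13, compute 36 - 13 = 23, push 23
Stack result: 23

23


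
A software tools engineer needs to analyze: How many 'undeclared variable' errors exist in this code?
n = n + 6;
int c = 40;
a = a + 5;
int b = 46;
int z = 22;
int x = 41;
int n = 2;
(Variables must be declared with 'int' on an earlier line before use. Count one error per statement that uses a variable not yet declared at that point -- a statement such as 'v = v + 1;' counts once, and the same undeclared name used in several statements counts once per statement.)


Scanning code line by line:
  Line 1: use 'n' -> ERROR (undeclared)
  Line 2: declare 'c' -> declared = ['c']
  Line 3: use 'a' -> ERROR (undeclared)
  Line 4: declare 'b' -> declared = ['b', 'c']
  Line 5: declare 'z' -> declared = ['b', 'c', 'z']
  Line 6: declare 'x' -> declared = ['b', 'c', 'x', 'z']
  Line 7: declare 'n' -> declared = ['b', 'c', 'n', 'x', 'z']
Total undeclared variable errors: 2

2


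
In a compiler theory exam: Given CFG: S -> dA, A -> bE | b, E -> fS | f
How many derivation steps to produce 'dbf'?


Grammar: S -> dA, A -> bE | b, E -> fS | f
Deriving 'dbf':
Step 1: S -> dA => dA
Step 2: A -> bE => dbE
Step 3: E -> f => dbf
Total derivation steps: 3

3


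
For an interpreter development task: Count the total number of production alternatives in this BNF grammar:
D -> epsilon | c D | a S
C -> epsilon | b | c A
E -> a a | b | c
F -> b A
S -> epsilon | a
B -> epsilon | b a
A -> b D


Counting alternatives per rule:
  D: 3 alternative(s)
  C: 3 alternative(s)
  E: 3 alternative(s)
  F: 1 alternative(s)
  S: 2 alternative(s)
  B: 2 alternative(s)
  A: 1 alternative(s)
Sum: 3 + 3 + 3 + 1 + 2 + 2 + 1 = 15

15


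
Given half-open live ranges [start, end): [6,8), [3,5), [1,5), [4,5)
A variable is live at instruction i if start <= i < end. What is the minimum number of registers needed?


Live ranges:
  Var0: [6, 8)
  Var1: [3, 5)
  Var2: [1, 5)
  Var3: [4, 5)
Sweep-line events (position, delta, active):
  pos=1 start -> active=1
  pos=3 start -> active=2
  pos=4 start -> active=3
  pos=5 end -> active=2
  pos=5 end -> active=1
  pos=5 end -> active=0
  pos=6 start -> active=1
  pos=8 end -> active=0
Maximum simultaneous active: 3
Minimum registers needed: 3

3


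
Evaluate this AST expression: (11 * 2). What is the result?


Expression: (11 * 2)
Evaluating step by step:
  11 * 2 = 22
Result: 22

22


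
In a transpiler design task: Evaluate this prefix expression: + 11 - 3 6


Parsing prefix expression: + 11 - 3 6
Step 1: Innermost operation '- 3 6'
  3 - 6 = -3
Step 2: Outer operation '+ 11 [-3]'
  11 + -3 = 8

8


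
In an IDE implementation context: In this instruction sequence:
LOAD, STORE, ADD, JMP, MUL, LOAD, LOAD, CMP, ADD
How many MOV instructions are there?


Scanning instruction sequence for MOV:
  Position 1: LOAD
  Position 2: STORE
  Position 3: ADD
  Position 4: JMP
  Position 5: MUL
  Position 6: LOAD
  Position 7: LOAD
  Position 8: CMP
  Position 9: ADD
Matches at positions: []
Total MOV count: 0

0


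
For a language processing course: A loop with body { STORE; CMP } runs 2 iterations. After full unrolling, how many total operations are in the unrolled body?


Loop body operations: STORE, CMP (2 ops per iteration)
Unrolling 2 iterations:
  Iteration 1: STORE, CMP (2 ops)
  Iteration 2: STORE, CMP (2 ops)
Total: 2 iterations * 2 ops/iter = 4 operations

4


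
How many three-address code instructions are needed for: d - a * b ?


Expression: d - a * b
Generating three-address code (respecting * over +/- precedence):
  Instruction 1: t1 = a * b
  Instruction 2: t2 = d - t1
Total instructions: 2

2


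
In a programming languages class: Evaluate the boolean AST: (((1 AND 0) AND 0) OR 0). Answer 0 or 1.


Step 1: Evaluate inner node
  1 AND 0 = 0
Step 2: Evaluate next node
  0 AND 0 = 0
Step 3: Evaluate root node
  0 OR 0 = 0

0


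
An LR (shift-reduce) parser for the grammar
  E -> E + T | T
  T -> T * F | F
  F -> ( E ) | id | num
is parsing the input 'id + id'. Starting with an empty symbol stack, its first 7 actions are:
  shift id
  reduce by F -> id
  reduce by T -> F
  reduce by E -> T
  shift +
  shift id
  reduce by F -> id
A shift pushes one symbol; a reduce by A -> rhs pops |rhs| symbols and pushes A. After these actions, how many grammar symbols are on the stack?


Tracking the symbol stack through each action:
  Action 1: shift 'id' : push -> stack = [id] (size 1)
  Action 2: reduce by F -> id : pop 1, push F -> stack = [F] (size 1)
  Action 3: reduce by T -> F : pop 1, push T -> stack = [T] (size 1)
  Action 4: reduce by E -> T : pop 1, push E -> stack = [E] (size 1)
  Action 5: shift '+' : push -> stack = [E, +] (size 2)
  Action 6: shift 'id' : push -> stack = [E, +, id] (size 3)
  Action 7: reduce by F -> id : pop 1, push F -> stack = [E, +, F] (size 3)
Final stack size: 3

3


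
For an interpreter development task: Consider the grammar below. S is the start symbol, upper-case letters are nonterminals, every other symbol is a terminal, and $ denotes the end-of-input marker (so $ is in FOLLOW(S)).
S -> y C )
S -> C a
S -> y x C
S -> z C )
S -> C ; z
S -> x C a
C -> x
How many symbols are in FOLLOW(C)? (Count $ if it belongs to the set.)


S is the start symbol and does not occur in any rule body, so FOLLOW(S) = {$}.
Examining every occurrence of C in a rule body:
  S -> y C ) : C is followed by terminal ')' -> add ')'
  S -> C a : C is followed by terminal 'a' -> add 'a'
  S -> y x C : C is at the right end -> add FOLLOW(S) = {$}
  S -> z C ) : C is followed by terminal ')' -> add ')' (already in the set)
  S -> C ; z : C is followed by terminal ';' -> add ';'
  S -> x C a : C is followed by terminal 'a' -> add 'a' (already in the set)
  C -> x : C does not occur in the body -> contributes nothing
FOLLOW(C) = {), ;, a, $}
Count: 4

4


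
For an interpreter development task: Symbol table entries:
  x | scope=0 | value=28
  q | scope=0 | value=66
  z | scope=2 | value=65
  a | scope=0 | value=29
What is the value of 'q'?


Searching symbol table for 'q':
  x | scope=0 | value=28
  q | scope=0 | value=66 <- MATCH
  z | scope=2 | value=65
  a | scope=0 | value=29
Found 'q' at scope 0 with value 66

66


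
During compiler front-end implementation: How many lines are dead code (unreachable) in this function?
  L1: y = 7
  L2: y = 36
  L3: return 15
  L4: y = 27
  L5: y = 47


Analyzing control flow:
  L1: reachable (before return)
  L2: reachable (before return)
  L3: reachable (return statement)
  L4: DEAD (after return at L3)
  L5: DEAD (after return at L3)
Return at L3, total lines = 5
Dead lines: L4 through L5
Count: 2

2


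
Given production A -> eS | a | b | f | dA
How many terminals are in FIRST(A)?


Production: A -> eS | a | b | f | dA
Examining each alternative for leading terminals:
  A -> eS : first terminal = 'e'
  A -> a : first terminal = 'a'
  A -> b : first terminal = 'b'
  A -> f : first terminal = 'f'
  A -> dA : first terminal = 'd'
FIRST(A) = {a, b, d, e, f}
Count: 5

5


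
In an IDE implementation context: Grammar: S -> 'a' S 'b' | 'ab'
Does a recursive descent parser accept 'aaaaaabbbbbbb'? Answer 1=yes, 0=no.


Grammar accepts strings of the form a^n b^n (n >= 1)
Word: 'aaaaaabbbbbbb'
Counting: 6 a's and 7 b's
Check: 6 == 7? No
Mismatch: a-count != b-count
Rejected

0


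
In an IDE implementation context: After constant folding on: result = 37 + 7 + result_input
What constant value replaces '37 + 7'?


Identifying constant sub-expression:
  Original: result = 37 + 7 + result_input
  37 and 7 are both compile-time constants
  Evaluating: 37 + 7 = 44
  After folding: result = 44 + result_input

44


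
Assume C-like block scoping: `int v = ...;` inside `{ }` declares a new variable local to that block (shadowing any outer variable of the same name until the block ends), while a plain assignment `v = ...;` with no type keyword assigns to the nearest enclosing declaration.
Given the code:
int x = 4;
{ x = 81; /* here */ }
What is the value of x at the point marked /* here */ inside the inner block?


Analyzing scoping rules:
Outer scope: declares x = 4
Inner block: 'x = 81;' has no type keyword, so it is an assignment to the outer x (no shadowing)
Inside the block, after the assignment -> 81
Result: 81

81


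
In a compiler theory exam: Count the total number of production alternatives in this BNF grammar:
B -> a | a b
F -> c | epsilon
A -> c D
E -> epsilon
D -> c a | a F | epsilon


Counting alternatives per rule:
  B: 2 alternative(s)
  F: 2 alternative(s)
  A: 1 alternative(s)
  E: 1 alternative(s)
  D: 3 alternative(s)
Sum: 2 + 2 + 1 + 1 + 3 = 9

9


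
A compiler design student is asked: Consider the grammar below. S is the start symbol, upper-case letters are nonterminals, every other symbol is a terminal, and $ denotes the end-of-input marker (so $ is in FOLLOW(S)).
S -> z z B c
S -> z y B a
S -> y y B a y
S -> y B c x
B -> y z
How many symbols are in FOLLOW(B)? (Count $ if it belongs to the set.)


S is the start symbol and does not occur in any rule body, so FOLLOW(S) = {$}.
Examining every occurrence of B in a rule body:
  S -> z z B c : B is followed by terminal 'c' -> add 'c'
  S -> z y B a : B is followed by terminal 'a' -> add 'a'
  S -> y y B a y : B is followed by terminal 'a' -> add 'a' (already in the set)
  S -> y B c x : B is followed by terminal 'c' -> add 'c' (already in the set)
  B -> y z : B does not occur in the body -> contributes nothing
FOLLOW(B) = {a, c}
Count: 2

2


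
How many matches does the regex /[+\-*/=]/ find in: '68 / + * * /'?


Pattern: /[+\-*/=]/ (operators)
Input: '68 / + * * /'
Scanning for matches:
  Match 1: '/'
  Match 2: '+'
  Match 3: '*'
  Match 4: '*'
  Match 5: '/'
Total matches: 5

5


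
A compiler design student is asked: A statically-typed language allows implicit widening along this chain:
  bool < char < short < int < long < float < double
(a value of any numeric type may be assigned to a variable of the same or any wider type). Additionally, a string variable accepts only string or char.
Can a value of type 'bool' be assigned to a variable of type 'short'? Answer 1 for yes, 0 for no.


Target variable type: short
Source value type: bool
Numeric ranks: bool=0, short=2
Widening allowed iff rank(source) <= rank(target): 0 <= 2? Yes
Result: 1

1


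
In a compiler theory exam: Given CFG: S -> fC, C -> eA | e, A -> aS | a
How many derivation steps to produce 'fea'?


Grammar: S -> fC, C -> eA | e, A -> aS | a
Deriving 'fea':
Step 1: S -> fC => fC
Step 2: C -> eA => feA
Step 3: A -> a => fea
Total derivation steps: 3

3


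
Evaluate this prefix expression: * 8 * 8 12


Parsing prefix expression: * 8 * 8 12
Step 1: Innermost operation '* 8 12'
  8 * 12 = 96
Step 2: Outer operation '* 8 [96]'
  8 * 96 = 768

768


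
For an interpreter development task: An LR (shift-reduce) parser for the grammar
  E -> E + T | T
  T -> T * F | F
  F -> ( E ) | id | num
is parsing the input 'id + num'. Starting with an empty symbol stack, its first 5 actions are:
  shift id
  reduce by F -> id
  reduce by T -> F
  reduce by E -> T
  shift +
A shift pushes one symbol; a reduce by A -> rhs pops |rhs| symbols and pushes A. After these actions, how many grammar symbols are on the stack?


Tracking the symbol stack through each action:
  Action 1: shift 'id' : push -> stack = [id] (size 1)
  Action 2: reduce by F -> id : pop 1, push F -> stack = [F] (size 1)
  Action 3: reduce by T -> F : pop 1, push T -> stack = [T] (size 1)
  Action 4: reduce by E -> T : pop 1, push E -> stack = [E] (size 1)
  Action 5: shift '+' : push -> stack = [E, +] (size 2)
Final stack size: 2

2
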